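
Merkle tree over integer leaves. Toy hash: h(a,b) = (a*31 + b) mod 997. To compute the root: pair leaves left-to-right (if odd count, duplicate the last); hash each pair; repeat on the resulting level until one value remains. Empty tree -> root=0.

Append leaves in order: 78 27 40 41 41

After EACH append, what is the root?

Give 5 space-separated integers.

Answer: 78 451 306 307 654

Derivation:
After append 78 (leaves=[78]):
  L0: [78]
  root=78
After append 27 (leaves=[78, 27]):
  L0: [78, 27]
  L1: h(78,27)=(78*31+27)%997=451 -> [451]
  root=451
After append 40 (leaves=[78, 27, 40]):
  L0: [78, 27, 40]
  L1: h(78,27)=(78*31+27)%997=451 h(40,40)=(40*31+40)%997=283 -> [451, 283]
  L2: h(451,283)=(451*31+283)%997=306 -> [306]
  root=306
After append 41 (leaves=[78, 27, 40, 41]):
  L0: [78, 27, 40, 41]
  L1: h(78,27)=(78*31+27)%997=451 h(40,41)=(40*31+41)%997=284 -> [451, 284]
  L2: h(451,284)=(451*31+284)%997=307 -> [307]
  root=307
After append 41 (leaves=[78, 27, 40, 41, 41]):
  L0: [78, 27, 40, 41, 41]
  L1: h(78,27)=(78*31+27)%997=451 h(40,41)=(40*31+41)%997=284 h(41,41)=(41*31+41)%997=315 -> [451, 284, 315]
  L2: h(451,284)=(451*31+284)%997=307 h(315,315)=(315*31+315)%997=110 -> [307, 110]
  L3: h(307,110)=(307*31+110)%997=654 -> [654]
  root=654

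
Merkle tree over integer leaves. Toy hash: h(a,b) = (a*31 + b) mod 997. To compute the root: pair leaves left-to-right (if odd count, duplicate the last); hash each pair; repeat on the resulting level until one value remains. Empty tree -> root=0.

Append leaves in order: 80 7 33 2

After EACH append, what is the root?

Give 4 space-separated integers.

Answer: 80 493 387 356

Derivation:
After append 80 (leaves=[80]):
  L0: [80]
  root=80
After append 7 (leaves=[80, 7]):
  L0: [80, 7]
  L1: h(80,7)=(80*31+7)%997=493 -> [493]
  root=493
After append 33 (leaves=[80, 7, 33]):
  L0: [80, 7, 33]
  L1: h(80,7)=(80*31+7)%997=493 h(33,33)=(33*31+33)%997=59 -> [493, 59]
  L2: h(493,59)=(493*31+59)%997=387 -> [387]
  root=387
After append 2 (leaves=[80, 7, 33, 2]):
  L0: [80, 7, 33, 2]
  L1: h(80,7)=(80*31+7)%997=493 h(33,2)=(33*31+2)%997=28 -> [493, 28]
  L2: h(493,28)=(493*31+28)%997=356 -> [356]
  root=356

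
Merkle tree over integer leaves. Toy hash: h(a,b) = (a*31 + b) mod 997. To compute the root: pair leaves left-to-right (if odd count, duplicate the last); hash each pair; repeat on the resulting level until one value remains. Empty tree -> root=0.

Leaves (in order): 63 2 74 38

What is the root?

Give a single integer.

Answer: 126

Derivation:
L0: [63, 2, 74, 38]
L1: h(63,2)=(63*31+2)%997=958 h(74,38)=(74*31+38)%997=338 -> [958, 338]
L2: h(958,338)=(958*31+338)%997=126 -> [126]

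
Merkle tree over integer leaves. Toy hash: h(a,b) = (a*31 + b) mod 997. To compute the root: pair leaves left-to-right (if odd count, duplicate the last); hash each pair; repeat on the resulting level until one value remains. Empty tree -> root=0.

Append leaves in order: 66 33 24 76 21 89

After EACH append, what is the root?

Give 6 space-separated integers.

Answer: 66 85 412 464 993 178

Derivation:
After append 66 (leaves=[66]):
  L0: [66]
  root=66
After append 33 (leaves=[66, 33]):
  L0: [66, 33]
  L1: h(66,33)=(66*31+33)%997=85 -> [85]
  root=85
After append 24 (leaves=[66, 33, 24]):
  L0: [66, 33, 24]
  L1: h(66,33)=(66*31+33)%997=85 h(24,24)=(24*31+24)%997=768 -> [85, 768]
  L2: h(85,768)=(85*31+768)%997=412 -> [412]
  root=412
After append 76 (leaves=[66, 33, 24, 76]):
  L0: [66, 33, 24, 76]
  L1: h(66,33)=(66*31+33)%997=85 h(24,76)=(24*31+76)%997=820 -> [85, 820]
  L2: h(85,820)=(85*31+820)%997=464 -> [464]
  root=464
After append 21 (leaves=[66, 33, 24, 76, 21]):
  L0: [66, 33, 24, 76, 21]
  L1: h(66,33)=(66*31+33)%997=85 h(24,76)=(24*31+76)%997=820 h(21,21)=(21*31+21)%997=672 -> [85, 820, 672]
  L2: h(85,820)=(85*31+820)%997=464 h(672,672)=(672*31+672)%997=567 -> [464, 567]
  L3: h(464,567)=(464*31+567)%997=993 -> [993]
  root=993
After append 89 (leaves=[66, 33, 24, 76, 21, 89]):
  L0: [66, 33, 24, 76, 21, 89]
  L1: h(66,33)=(66*31+33)%997=85 h(24,76)=(24*31+76)%997=820 h(21,89)=(21*31+89)%997=740 -> [85, 820, 740]
  L2: h(85,820)=(85*31+820)%997=464 h(740,740)=(740*31+740)%997=749 -> [464, 749]
  L3: h(464,749)=(464*31+749)%997=178 -> [178]
  root=178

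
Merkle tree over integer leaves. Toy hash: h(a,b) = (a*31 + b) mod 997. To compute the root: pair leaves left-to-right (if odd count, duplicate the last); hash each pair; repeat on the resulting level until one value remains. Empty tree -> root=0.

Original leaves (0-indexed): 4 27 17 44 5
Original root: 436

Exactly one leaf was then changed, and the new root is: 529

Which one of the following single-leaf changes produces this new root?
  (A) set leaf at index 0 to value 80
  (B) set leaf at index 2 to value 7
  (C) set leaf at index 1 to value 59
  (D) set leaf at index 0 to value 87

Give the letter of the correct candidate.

Answer: D

Derivation:
Original leaves: [4, 27, 17, 44, 5]
Target new root: 529
Try each candidate change and compute the resulting root:
Candidate A: set leaf[0] = 80 -> leaves = [80, 27, 17, 44, 5]
  L0: [80, 27, 17, 44, 5]
  L1: h(80,27)=(80*31+27)%997=513 h(17,44)=(17*31+44)%997=571 h(5,5)=(5*31+5)%997=160 -> [513, 571, 160]
  L2: h(513,571)=(513*31+571)%997=522 h(160,160)=(160*31+160)%997=135 -> [522, 135]
  L3: h(522,135)=(522*31+135)%997=365 -> [365]
  root = 365 != target 529
Candidate B: set leaf[2] = 7 -> leaves = [4, 27, 7, 44, 5]
  L0: [4, 27, 7, 44, 5]
  L1: h(4,27)=(4*31+27)%997=151 h(7,44)=(7*31+44)%997=261 h(5,5)=(5*31+5)%997=160 -> [151, 261, 160]
  L2: h(151,261)=(151*31+261)%997=954 h(160,160)=(160*31+160)%997=135 -> [954, 135]
  L3: h(954,135)=(954*31+135)%997=796 -> [796]
  root = 796 != target 529
Candidate C: set leaf[1] = 59 -> leaves = [4, 59, 17, 44, 5]
  L0: [4, 59, 17, 44, 5]
  L1: h(4,59)=(4*31+59)%997=183 h(17,44)=(17*31+44)%997=571 h(5,5)=(5*31+5)%997=160 -> [183, 571, 160]
  L2: h(183,571)=(183*31+571)%997=262 h(160,160)=(160*31+160)%997=135 -> [262, 135]
  L3: h(262,135)=(262*31+135)%997=281 -> [281]
  root = 281 != target 529
Candidate D: set leaf[0] = 87 -> leaves = [87, 27, 17, 44, 5]
  L0: [87, 27, 17, 44, 5]
  L1: h(87,27)=(87*31+27)%997=730 h(17,44)=(17*31+44)%997=571 h(5,5)=(5*31+5)%997=160 -> [730, 571, 160]
  L2: h(730,571)=(730*31+571)%997=270 h(160,160)=(160*31+160)%997=135 -> [270, 135]
  L3: h(270,135)=(270*31+135)%997=529 -> [529]
  root = 529 == target 529  ** MATCH **
Candidate D produces the target root.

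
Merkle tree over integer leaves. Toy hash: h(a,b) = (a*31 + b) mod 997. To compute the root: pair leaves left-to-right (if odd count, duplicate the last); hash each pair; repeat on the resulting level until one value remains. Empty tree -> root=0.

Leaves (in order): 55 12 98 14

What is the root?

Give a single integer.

L0: [55, 12, 98, 14]
L1: h(55,12)=(55*31+12)%997=720 h(98,14)=(98*31+14)%997=61 -> [720, 61]
L2: h(720,61)=(720*31+61)%997=447 -> [447]

Answer: 447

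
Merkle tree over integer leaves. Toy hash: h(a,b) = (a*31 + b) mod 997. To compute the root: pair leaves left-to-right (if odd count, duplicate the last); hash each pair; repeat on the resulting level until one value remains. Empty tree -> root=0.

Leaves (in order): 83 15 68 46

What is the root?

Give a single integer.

L0: [83, 15, 68, 46]
L1: h(83,15)=(83*31+15)%997=594 h(68,46)=(68*31+46)%997=160 -> [594, 160]
L2: h(594,160)=(594*31+160)%997=628 -> [628]

Answer: 628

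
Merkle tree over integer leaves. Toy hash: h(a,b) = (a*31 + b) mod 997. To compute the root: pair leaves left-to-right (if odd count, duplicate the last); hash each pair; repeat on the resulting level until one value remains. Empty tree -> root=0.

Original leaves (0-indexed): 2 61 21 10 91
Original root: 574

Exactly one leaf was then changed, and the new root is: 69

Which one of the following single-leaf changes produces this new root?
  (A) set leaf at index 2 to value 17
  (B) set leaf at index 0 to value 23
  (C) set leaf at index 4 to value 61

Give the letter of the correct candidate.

Original leaves: [2, 61, 21, 10, 91]
Target new root: 69
Try each candidate change and compute the resulting root:
Candidate A: set leaf[2] = 17 -> leaves = [2, 61, 17, 10, 91]
  L0: [2, 61, 17, 10, 91]
  L1: h(2,61)=(2*31+61)%997=123 h(17,10)=(17*31+10)%997=537 h(91,91)=(91*31+91)%997=918 -> [123, 537, 918]
  L2: h(123,537)=(123*31+537)%997=362 h(918,918)=(918*31+918)%997=463 -> [362, 463]
  L3: h(362,463)=(362*31+463)%997=718 -> [718]
  root = 718 != target 69
Candidate B: set leaf[0] = 23 -> leaves = [23, 61, 21, 10, 91]
  L0: [23, 61, 21, 10, 91]
  L1: h(23,61)=(23*31+61)%997=774 h(21,10)=(21*31+10)%997=661 h(91,91)=(91*31+91)%997=918 -> [774, 661, 918]
  L2: h(774,661)=(774*31+661)%997=727 h(918,918)=(918*31+918)%997=463 -> [727, 463]
  L3: h(727,463)=(727*31+463)%997=69 -> [69]
  root = 69 == target 69  ** MATCH **
Candidate C: set leaf[4] = 61 -> leaves = [2, 61, 21, 10, 61]
  L0: [2, 61, 21, 10, 61]
  L1: h(2,61)=(2*31+61)%997=123 h(21,10)=(21*31+10)%997=661 h(61,61)=(61*31+61)%997=955 -> [123, 661, 955]
  L2: h(123,661)=(123*31+661)%997=486 h(955,955)=(955*31+955)%997=650 -> [486, 650]
  L3: h(486,650)=(486*31+650)%997=761 -> [761]
  root = 761 != target 69
Candidate B produces the target root.

Answer: B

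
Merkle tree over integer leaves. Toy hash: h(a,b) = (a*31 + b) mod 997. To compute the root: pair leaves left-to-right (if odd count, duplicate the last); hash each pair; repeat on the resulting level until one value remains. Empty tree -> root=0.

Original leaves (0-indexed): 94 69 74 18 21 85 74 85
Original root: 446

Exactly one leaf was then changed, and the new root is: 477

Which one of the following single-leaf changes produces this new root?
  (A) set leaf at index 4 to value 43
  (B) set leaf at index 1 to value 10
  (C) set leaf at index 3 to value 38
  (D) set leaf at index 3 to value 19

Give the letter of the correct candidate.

Answer: D

Derivation:
Original leaves: [94, 69, 74, 18, 21, 85, 74, 85]
Target new root: 477
Try each candidate change and compute the resulting root:
Candidate A: set leaf[4] = 43 -> leaves = [94, 69, 74, 18, 43, 85, 74, 85]
  L0: [94, 69, 74, 18, 43, 85, 74, 85]
  L1: h(94,69)=(94*31+69)%997=989 h(74,18)=(74*31+18)%997=318 h(43,85)=(43*31+85)%997=421 h(74,85)=(74*31+85)%997=385 -> [989, 318, 421, 385]
  L2: h(989,318)=(989*31+318)%997=70 h(421,385)=(421*31+385)%997=475 -> [70, 475]
  L3: h(70,475)=(70*31+475)%997=651 -> [651]
  root = 651 != target 477
Candidate B: set leaf[1] = 10 -> leaves = [94, 10, 74, 18, 21, 85, 74, 85]
  L0: [94, 10, 74, 18, 21, 85, 74, 85]
  L1: h(94,10)=(94*31+10)%997=930 h(74,18)=(74*31+18)%997=318 h(21,85)=(21*31+85)%997=736 h(74,85)=(74*31+85)%997=385 -> [930, 318, 736, 385]
  L2: h(930,318)=(930*31+318)%997=235 h(736,385)=(736*31+385)%997=270 -> [235, 270]
  L3: h(235,270)=(235*31+270)%997=576 -> [576]
  root = 576 != target 477
Candidate C: set leaf[3] = 38 -> leaves = [94, 69, 74, 38, 21, 85, 74, 85]
  L0: [94, 69, 74, 38, 21, 85, 74, 85]
  L1: h(94,69)=(94*31+69)%997=989 h(74,38)=(74*31+38)%997=338 h(21,85)=(21*31+85)%997=736 h(74,85)=(74*31+85)%997=385 -> [989, 338, 736, 385]
  L2: h(989,338)=(989*31+338)%997=90 h(736,385)=(736*31+385)%997=270 -> [90, 270]
  L3: h(90,270)=(90*31+270)%997=69 -> [69]
  root = 69 != target 477
Candidate D: set leaf[3] = 19 -> leaves = [94, 69, 74, 19, 21, 85, 74, 85]
  L0: [94, 69, 74, 19, 21, 85, 74, 85]
  L1: h(94,69)=(94*31+69)%997=989 h(74,19)=(74*31+19)%997=319 h(21,85)=(21*31+85)%997=736 h(74,85)=(74*31+85)%997=385 -> [989, 319, 736, 385]
  L2: h(989,319)=(989*31+319)%997=71 h(736,385)=(736*31+385)%997=270 -> [71, 270]
  L3: h(71,270)=(71*31+270)%997=477 -> [477]
  root = 477 == target 477  ** MATCH **
Candidate D produces the target root.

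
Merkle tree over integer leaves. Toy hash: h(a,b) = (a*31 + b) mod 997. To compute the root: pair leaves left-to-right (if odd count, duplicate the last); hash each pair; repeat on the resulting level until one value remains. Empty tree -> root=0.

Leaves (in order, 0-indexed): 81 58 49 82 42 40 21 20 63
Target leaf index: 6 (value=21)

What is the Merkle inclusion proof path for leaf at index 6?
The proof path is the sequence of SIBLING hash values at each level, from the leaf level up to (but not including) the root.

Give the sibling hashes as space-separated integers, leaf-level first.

Answer: 20 345 483 594

Derivation:
L0 (leaves): [81, 58, 49, 82, 42, 40, 21, 20, 63], target index=6
L1: h(81,58)=(81*31+58)%997=575 [pair 0] h(49,82)=(49*31+82)%997=604 [pair 1] h(42,40)=(42*31+40)%997=345 [pair 2] h(21,20)=(21*31+20)%997=671 [pair 3] h(63,63)=(63*31+63)%997=22 [pair 4] -> [575, 604, 345, 671, 22]
  Sibling for proof at L0: 20
L2: h(575,604)=(575*31+604)%997=483 [pair 0] h(345,671)=(345*31+671)%997=399 [pair 1] h(22,22)=(22*31+22)%997=704 [pair 2] -> [483, 399, 704]
  Sibling for proof at L1: 345
L3: h(483,399)=(483*31+399)%997=417 [pair 0] h(704,704)=(704*31+704)%997=594 [pair 1] -> [417, 594]
  Sibling for proof at L2: 483
L4: h(417,594)=(417*31+594)%997=560 [pair 0] -> [560]
  Sibling for proof at L3: 594
Root: 560
Proof path (sibling hashes from leaf to root): [20, 345, 483, 594]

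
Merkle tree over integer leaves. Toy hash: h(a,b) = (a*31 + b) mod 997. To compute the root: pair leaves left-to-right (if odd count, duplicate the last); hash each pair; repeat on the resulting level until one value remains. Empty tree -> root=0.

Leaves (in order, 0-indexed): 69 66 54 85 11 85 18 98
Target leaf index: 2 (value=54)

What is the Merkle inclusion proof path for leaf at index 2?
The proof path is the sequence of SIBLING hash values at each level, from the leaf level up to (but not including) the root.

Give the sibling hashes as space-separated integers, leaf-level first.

Answer: 85 211 901

Derivation:
L0 (leaves): [69, 66, 54, 85, 11, 85, 18, 98], target index=2
L1: h(69,66)=(69*31+66)%997=211 [pair 0] h(54,85)=(54*31+85)%997=762 [pair 1] h(11,85)=(11*31+85)%997=426 [pair 2] h(18,98)=(18*31+98)%997=656 [pair 3] -> [211, 762, 426, 656]
  Sibling for proof at L0: 85
L2: h(211,762)=(211*31+762)%997=324 [pair 0] h(426,656)=(426*31+656)%997=901 [pair 1] -> [324, 901]
  Sibling for proof at L1: 211
L3: h(324,901)=(324*31+901)%997=975 [pair 0] -> [975]
  Sibling for proof at L2: 901
Root: 975
Proof path (sibling hashes from leaf to root): [85, 211, 901]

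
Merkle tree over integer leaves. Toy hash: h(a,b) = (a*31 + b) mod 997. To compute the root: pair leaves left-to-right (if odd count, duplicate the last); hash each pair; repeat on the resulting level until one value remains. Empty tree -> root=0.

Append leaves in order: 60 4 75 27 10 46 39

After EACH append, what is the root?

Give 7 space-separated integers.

After append 60 (leaves=[60]):
  L0: [60]
  root=60
After append 4 (leaves=[60, 4]):
  L0: [60, 4]
  L1: h(60,4)=(60*31+4)%997=867 -> [867]
  root=867
After append 75 (leaves=[60, 4, 75]):
  L0: [60, 4, 75]
  L1: h(60,4)=(60*31+4)%997=867 h(75,75)=(75*31+75)%997=406 -> [867, 406]
  L2: h(867,406)=(867*31+406)%997=364 -> [364]
  root=364
After append 27 (leaves=[60, 4, 75, 27]):
  L0: [60, 4, 75, 27]
  L1: h(60,4)=(60*31+4)%997=867 h(75,27)=(75*31+27)%997=358 -> [867, 358]
  L2: h(867,358)=(867*31+358)%997=316 -> [316]
  root=316
After append 10 (leaves=[60, 4, 75, 27, 10]):
  L0: [60, 4, 75, 27, 10]
  L1: h(60,4)=(60*31+4)%997=867 h(75,27)=(75*31+27)%997=358 h(10,10)=(10*31+10)%997=320 -> [867, 358, 320]
  L2: h(867,358)=(867*31+358)%997=316 h(320,320)=(320*31+320)%997=270 -> [316, 270]
  L3: h(316,270)=(316*31+270)%997=96 -> [96]
  root=96
After append 46 (leaves=[60, 4, 75, 27, 10, 46]):
  L0: [60, 4, 75, 27, 10, 46]
  L1: h(60,4)=(60*31+4)%997=867 h(75,27)=(75*31+27)%997=358 h(10,46)=(10*31+46)%997=356 -> [867, 358, 356]
  L2: h(867,358)=(867*31+358)%997=316 h(356,356)=(356*31+356)%997=425 -> [316, 425]
  L3: h(316,425)=(316*31+425)%997=251 -> [251]
  root=251
After append 39 (leaves=[60, 4, 75, 27, 10, 46, 39]):
  L0: [60, 4, 75, 27, 10, 46, 39]
  L1: h(60,4)=(60*31+4)%997=867 h(75,27)=(75*31+27)%997=358 h(10,46)=(10*31+46)%997=356 h(39,39)=(39*31+39)%997=251 -> [867, 358, 356, 251]
  L2: h(867,358)=(867*31+358)%997=316 h(356,251)=(356*31+251)%997=320 -> [316, 320]
  L3: h(316,320)=(316*31+320)%997=146 -> [146]
  root=146

Answer: 60 867 364 316 96 251 146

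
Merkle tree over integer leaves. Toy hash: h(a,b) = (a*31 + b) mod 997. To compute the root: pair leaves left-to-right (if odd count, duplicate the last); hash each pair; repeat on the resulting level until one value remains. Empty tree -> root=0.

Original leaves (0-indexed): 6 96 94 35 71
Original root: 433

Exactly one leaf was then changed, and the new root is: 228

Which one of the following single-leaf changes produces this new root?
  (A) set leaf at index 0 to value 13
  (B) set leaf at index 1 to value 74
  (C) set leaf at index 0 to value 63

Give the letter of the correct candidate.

Original leaves: [6, 96, 94, 35, 71]
Target new root: 228
Try each candidate change and compute the resulting root:
Candidate A: set leaf[0] = 13 -> leaves = [13, 96, 94, 35, 71]
  L0: [13, 96, 94, 35, 71]
  L1: h(13,96)=(13*31+96)%997=499 h(94,35)=(94*31+35)%997=955 h(71,71)=(71*31+71)%997=278 -> [499, 955, 278]
  L2: h(499,955)=(499*31+955)%997=472 h(278,278)=(278*31+278)%997=920 -> [472, 920]
  L3: h(472,920)=(472*31+920)%997=597 -> [597]
  root = 597 != target 228
Candidate B: set leaf[1] = 74 -> leaves = [6, 74, 94, 35, 71]
  L0: [6, 74, 94, 35, 71]
  L1: h(6,74)=(6*31+74)%997=260 h(94,35)=(94*31+35)%997=955 h(71,71)=(71*31+71)%997=278 -> [260, 955, 278]
  L2: h(260,955)=(260*31+955)%997=42 h(278,278)=(278*31+278)%997=920 -> [42, 920]
  L3: h(42,920)=(42*31+920)%997=228 -> [228]
  root = 228 == target 228  ** MATCH **
Candidate C: set leaf[0] = 63 -> leaves = [63, 96, 94, 35, 71]
  L0: [63, 96, 94, 35, 71]
  L1: h(63,96)=(63*31+96)%997=55 h(94,35)=(94*31+35)%997=955 h(71,71)=(71*31+71)%997=278 -> [55, 955, 278]
  L2: h(55,955)=(55*31+955)%997=666 h(278,278)=(278*31+278)%997=920 -> [666, 920]
  L3: h(666,920)=(666*31+920)%997=629 -> [629]
  root = 629 != target 228
Candidate B produces the target root.

Answer: B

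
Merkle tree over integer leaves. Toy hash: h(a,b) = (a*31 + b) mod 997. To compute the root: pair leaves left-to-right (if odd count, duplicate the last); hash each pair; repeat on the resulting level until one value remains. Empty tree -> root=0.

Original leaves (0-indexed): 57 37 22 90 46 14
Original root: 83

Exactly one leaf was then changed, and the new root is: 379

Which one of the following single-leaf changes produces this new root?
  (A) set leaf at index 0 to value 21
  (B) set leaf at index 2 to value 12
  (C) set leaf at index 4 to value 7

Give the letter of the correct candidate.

Answer: A

Derivation:
Original leaves: [57, 37, 22, 90, 46, 14]
Target new root: 379
Try each candidate change and compute the resulting root:
Candidate A: set leaf[0] = 21 -> leaves = [21, 37, 22, 90, 46, 14]
  L0: [21, 37, 22, 90, 46, 14]
  L1: h(21,37)=(21*31+37)%997=688 h(22,90)=(22*31+90)%997=772 h(46,14)=(46*31+14)%997=443 -> [688, 772, 443]
  L2: h(688,772)=(688*31+772)%997=166 h(443,443)=(443*31+443)%997=218 -> [166, 218]
  L3: h(166,218)=(166*31+218)%997=379 -> [379]
  root = 379 == target 379  ** MATCH **
Candidate B: set leaf[2] = 12 -> leaves = [57, 37, 12, 90, 46, 14]
  L0: [57, 37, 12, 90, 46, 14]
  L1: h(57,37)=(57*31+37)%997=807 h(12,90)=(12*31+90)%997=462 h(46,14)=(46*31+14)%997=443 -> [807, 462, 443]
  L2: h(807,462)=(807*31+462)%997=554 h(443,443)=(443*31+443)%997=218 -> [554, 218]
  L3: h(554,218)=(554*31+218)%997=443 -> [443]
  root = 443 != target 379
Candidate C: set leaf[4] = 7 -> leaves = [57, 37, 22, 90, 7, 14]
  L0: [57, 37, 22, 90, 7, 14]
  L1: h(57,37)=(57*31+37)%997=807 h(22,90)=(22*31+90)%997=772 h(7,14)=(7*31+14)%997=231 -> [807, 772, 231]
  L2: h(807,772)=(807*31+772)%997=864 h(231,231)=(231*31+231)%997=413 -> [864, 413]
  L3: h(864,413)=(864*31+413)%997=278 -> [278]
  root = 278 != target 379
Candidate A produces the target root.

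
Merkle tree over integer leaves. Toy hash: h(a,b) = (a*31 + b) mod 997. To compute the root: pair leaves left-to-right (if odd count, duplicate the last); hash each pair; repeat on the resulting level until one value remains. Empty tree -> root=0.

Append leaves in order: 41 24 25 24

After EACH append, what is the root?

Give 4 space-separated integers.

After append 41 (leaves=[41]):
  L0: [41]
  root=41
After append 24 (leaves=[41, 24]):
  L0: [41, 24]
  L1: h(41,24)=(41*31+24)%997=298 -> [298]
  root=298
After append 25 (leaves=[41, 24, 25]):
  L0: [41, 24, 25]
  L1: h(41,24)=(41*31+24)%997=298 h(25,25)=(25*31+25)%997=800 -> [298, 800]
  L2: h(298,800)=(298*31+800)%997=68 -> [68]
  root=68
After append 24 (leaves=[41, 24, 25, 24]):
  L0: [41, 24, 25, 24]
  L1: h(41,24)=(41*31+24)%997=298 h(25,24)=(25*31+24)%997=799 -> [298, 799]
  L2: h(298,799)=(298*31+799)%997=67 -> [67]
  root=67

Answer: 41 298 68 67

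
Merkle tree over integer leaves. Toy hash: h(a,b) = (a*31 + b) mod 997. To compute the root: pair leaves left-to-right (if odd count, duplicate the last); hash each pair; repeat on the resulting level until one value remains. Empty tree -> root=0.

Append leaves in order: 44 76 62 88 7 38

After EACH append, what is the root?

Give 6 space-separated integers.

Answer: 44 443 762 788 689 684

Derivation:
After append 44 (leaves=[44]):
  L0: [44]
  root=44
After append 76 (leaves=[44, 76]):
  L0: [44, 76]
  L1: h(44,76)=(44*31+76)%997=443 -> [443]
  root=443
After append 62 (leaves=[44, 76, 62]):
  L0: [44, 76, 62]
  L1: h(44,76)=(44*31+76)%997=443 h(62,62)=(62*31+62)%997=987 -> [443, 987]
  L2: h(443,987)=(443*31+987)%997=762 -> [762]
  root=762
After append 88 (leaves=[44, 76, 62, 88]):
  L0: [44, 76, 62, 88]
  L1: h(44,76)=(44*31+76)%997=443 h(62,88)=(62*31+88)%997=16 -> [443, 16]
  L2: h(443,16)=(443*31+16)%997=788 -> [788]
  root=788
After append 7 (leaves=[44, 76, 62, 88, 7]):
  L0: [44, 76, 62, 88, 7]
  L1: h(44,76)=(44*31+76)%997=443 h(62,88)=(62*31+88)%997=16 h(7,7)=(7*31+7)%997=224 -> [443, 16, 224]
  L2: h(443,16)=(443*31+16)%997=788 h(224,224)=(224*31+224)%997=189 -> [788, 189]
  L3: h(788,189)=(788*31+189)%997=689 -> [689]
  root=689
After append 38 (leaves=[44, 76, 62, 88, 7, 38]):
  L0: [44, 76, 62, 88, 7, 38]
  L1: h(44,76)=(44*31+76)%997=443 h(62,88)=(62*31+88)%997=16 h(7,38)=(7*31+38)%997=255 -> [443, 16, 255]
  L2: h(443,16)=(443*31+16)%997=788 h(255,255)=(255*31+255)%997=184 -> [788, 184]
  L3: h(788,184)=(788*31+184)%997=684 -> [684]
  root=684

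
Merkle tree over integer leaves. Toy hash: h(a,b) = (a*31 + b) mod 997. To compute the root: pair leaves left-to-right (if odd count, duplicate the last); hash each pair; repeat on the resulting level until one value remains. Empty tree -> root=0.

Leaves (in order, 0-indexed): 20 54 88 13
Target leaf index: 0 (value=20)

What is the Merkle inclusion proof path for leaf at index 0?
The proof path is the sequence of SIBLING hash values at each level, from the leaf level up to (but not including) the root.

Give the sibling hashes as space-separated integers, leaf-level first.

L0 (leaves): [20, 54, 88, 13], target index=0
L1: h(20,54)=(20*31+54)%997=674 [pair 0] h(88,13)=(88*31+13)%997=747 [pair 1] -> [674, 747]
  Sibling for proof at L0: 54
L2: h(674,747)=(674*31+747)%997=704 [pair 0] -> [704]
  Sibling for proof at L1: 747
Root: 704
Proof path (sibling hashes from leaf to root): [54, 747]

Answer: 54 747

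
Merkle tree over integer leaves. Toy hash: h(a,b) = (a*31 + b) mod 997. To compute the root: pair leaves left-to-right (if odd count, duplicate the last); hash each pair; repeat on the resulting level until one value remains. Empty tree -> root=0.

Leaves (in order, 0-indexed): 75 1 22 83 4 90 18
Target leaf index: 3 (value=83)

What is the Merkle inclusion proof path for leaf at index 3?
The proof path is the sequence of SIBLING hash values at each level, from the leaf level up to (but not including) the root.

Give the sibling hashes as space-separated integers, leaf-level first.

L0 (leaves): [75, 1, 22, 83, 4, 90, 18], target index=3
L1: h(75,1)=(75*31+1)%997=332 [pair 0] h(22,83)=(22*31+83)%997=765 [pair 1] h(4,90)=(4*31+90)%997=214 [pair 2] h(18,18)=(18*31+18)%997=576 [pair 3] -> [332, 765, 214, 576]
  Sibling for proof at L0: 22
L2: h(332,765)=(332*31+765)%997=90 [pair 0] h(214,576)=(214*31+576)%997=231 [pair 1] -> [90, 231]
  Sibling for proof at L1: 332
L3: h(90,231)=(90*31+231)%997=30 [pair 0] -> [30]
  Sibling for proof at L2: 231
Root: 30
Proof path (sibling hashes from leaf to root): [22, 332, 231]

Answer: 22 332 231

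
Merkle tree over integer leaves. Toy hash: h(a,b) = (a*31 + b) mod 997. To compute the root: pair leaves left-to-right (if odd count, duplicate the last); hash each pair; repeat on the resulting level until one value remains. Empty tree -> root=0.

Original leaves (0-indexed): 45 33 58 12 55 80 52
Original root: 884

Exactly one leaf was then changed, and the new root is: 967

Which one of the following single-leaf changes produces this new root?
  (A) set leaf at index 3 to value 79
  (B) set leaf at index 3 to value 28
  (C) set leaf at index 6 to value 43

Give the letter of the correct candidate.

Original leaves: [45, 33, 58, 12, 55, 80, 52]
Target new root: 967
Try each candidate change and compute the resulting root:
Candidate A: set leaf[3] = 79 -> leaves = [45, 33, 58, 79, 55, 80, 52]
  L0: [45, 33, 58, 79, 55, 80, 52]
  L1: h(45,33)=(45*31+33)%997=431 h(58,79)=(58*31+79)%997=880 h(55,80)=(55*31+80)%997=788 h(52,52)=(52*31+52)%997=667 -> [431, 880, 788, 667]
  L2: h(431,880)=(431*31+880)%997=283 h(788,667)=(788*31+667)%997=170 -> [283, 170]
  L3: h(283,170)=(283*31+170)%997=967 -> [967]
  root = 967 == target 967  ** MATCH **
Candidate B: set leaf[3] = 28 -> leaves = [45, 33, 58, 28, 55, 80, 52]
  L0: [45, 33, 58, 28, 55, 80, 52]
  L1: h(45,33)=(45*31+33)%997=431 h(58,28)=(58*31+28)%997=829 h(55,80)=(55*31+80)%997=788 h(52,52)=(52*31+52)%997=667 -> [431, 829, 788, 667]
  L2: h(431,829)=(431*31+829)%997=232 h(788,667)=(788*31+667)%997=170 -> [232, 170]
  L3: h(232,170)=(232*31+170)%997=383 -> [383]
  root = 383 != target 967
Candidate C: set leaf[6] = 43 -> leaves = [45, 33, 58, 12, 55, 80, 43]
  L0: [45, 33, 58, 12, 55, 80, 43]
  L1: h(45,33)=(45*31+33)%997=431 h(58,12)=(58*31+12)%997=813 h(55,80)=(55*31+80)%997=788 h(43,43)=(43*31+43)%997=379 -> [431, 813, 788, 379]
  L2: h(431,813)=(431*31+813)%997=216 h(788,379)=(788*31+379)%997=879 -> [216, 879]
  L3: h(216,879)=(216*31+879)%997=596 -> [596]
  root = 596 != target 967
Candidate A produces the target root.

Answer: A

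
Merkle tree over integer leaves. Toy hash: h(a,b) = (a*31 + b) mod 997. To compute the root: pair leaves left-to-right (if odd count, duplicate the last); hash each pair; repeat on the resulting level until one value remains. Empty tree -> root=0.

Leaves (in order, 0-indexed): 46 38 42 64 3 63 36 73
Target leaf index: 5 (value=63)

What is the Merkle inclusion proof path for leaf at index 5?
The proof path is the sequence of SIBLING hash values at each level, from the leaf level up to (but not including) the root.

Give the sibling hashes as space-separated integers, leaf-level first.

Answer: 3 192 888

Derivation:
L0 (leaves): [46, 38, 42, 64, 3, 63, 36, 73], target index=5
L1: h(46,38)=(46*31+38)%997=467 [pair 0] h(42,64)=(42*31+64)%997=369 [pair 1] h(3,63)=(3*31+63)%997=156 [pair 2] h(36,73)=(36*31+73)%997=192 [pair 3] -> [467, 369, 156, 192]
  Sibling for proof at L0: 3
L2: h(467,369)=(467*31+369)%997=888 [pair 0] h(156,192)=(156*31+192)%997=43 [pair 1] -> [888, 43]
  Sibling for proof at L1: 192
L3: h(888,43)=(888*31+43)%997=652 [pair 0] -> [652]
  Sibling for proof at L2: 888
Root: 652
Proof path (sibling hashes from leaf to root): [3, 192, 888]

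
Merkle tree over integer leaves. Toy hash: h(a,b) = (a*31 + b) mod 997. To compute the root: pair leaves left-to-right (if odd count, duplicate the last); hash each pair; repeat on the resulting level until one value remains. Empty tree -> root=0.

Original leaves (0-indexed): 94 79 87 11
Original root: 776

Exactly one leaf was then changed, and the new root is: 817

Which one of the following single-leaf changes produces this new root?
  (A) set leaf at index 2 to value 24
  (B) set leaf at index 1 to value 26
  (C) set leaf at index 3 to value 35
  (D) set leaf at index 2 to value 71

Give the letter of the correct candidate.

Answer: A

Derivation:
Original leaves: [94, 79, 87, 11]
Target new root: 817
Try each candidate change and compute the resulting root:
Candidate A: set leaf[2] = 24 -> leaves = [94, 79, 24, 11]
  L0: [94, 79, 24, 11]
  L1: h(94,79)=(94*31+79)%997=2 h(24,11)=(24*31+11)%997=755 -> [2, 755]
  L2: h(2,755)=(2*31+755)%997=817 -> [817]
  root = 817 == target 817  ** MATCH **
Candidate B: set leaf[1] = 26 -> leaves = [94, 26, 87, 11]
  L0: [94, 26, 87, 11]
  L1: h(94,26)=(94*31+26)%997=946 h(87,11)=(87*31+11)%997=714 -> [946, 714]
  L2: h(946,714)=(946*31+714)%997=130 -> [130]
  root = 130 != target 817
Candidate C: set leaf[3] = 35 -> leaves = [94, 79, 87, 35]
  L0: [94, 79, 87, 35]
  L1: h(94,79)=(94*31+79)%997=2 h(87,35)=(87*31+35)%997=738 -> [2, 738]
  L2: h(2,738)=(2*31+738)%997=800 -> [800]
  root = 800 != target 817
Candidate D: set leaf[2] = 71 -> leaves = [94, 79, 71, 11]
  L0: [94, 79, 71, 11]
  L1: h(94,79)=(94*31+79)%997=2 h(71,11)=(71*31+11)%997=218 -> [2, 218]
  L2: h(2,218)=(2*31+218)%997=280 -> [280]
  root = 280 != target 817
Candidate A produces the target root.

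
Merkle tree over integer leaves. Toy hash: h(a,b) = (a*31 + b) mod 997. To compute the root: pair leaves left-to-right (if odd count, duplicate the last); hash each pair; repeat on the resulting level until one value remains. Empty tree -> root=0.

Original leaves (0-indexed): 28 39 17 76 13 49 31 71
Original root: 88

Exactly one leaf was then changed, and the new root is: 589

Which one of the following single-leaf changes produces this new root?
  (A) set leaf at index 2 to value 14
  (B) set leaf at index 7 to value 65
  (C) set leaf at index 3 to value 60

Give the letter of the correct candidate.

Answer: C

Derivation:
Original leaves: [28, 39, 17, 76, 13, 49, 31, 71]
Target new root: 589
Try each candidate change and compute the resulting root:
Candidate A: set leaf[2] = 14 -> leaves = [28, 39, 14, 76, 13, 49, 31, 71]
  L0: [28, 39, 14, 76, 13, 49, 31, 71]
  L1: h(28,39)=(28*31+39)%997=907 h(14,76)=(14*31+76)%997=510 h(13,49)=(13*31+49)%997=452 h(31,71)=(31*31+71)%997=35 -> [907, 510, 452, 35]
  L2: h(907,510)=(907*31+510)%997=711 h(452,35)=(452*31+35)%997=89 -> [711, 89]
  L3: h(711,89)=(711*31+89)%997=196 -> [196]
  root = 196 != target 589
Candidate B: set leaf[7] = 65 -> leaves = [28, 39, 17, 76, 13, 49, 31, 65]
  L0: [28, 39, 17, 76, 13, 49, 31, 65]
  L1: h(28,39)=(28*31+39)%997=907 h(17,76)=(17*31+76)%997=603 h(13,49)=(13*31+49)%997=452 h(31,65)=(31*31+65)%997=29 -> [907, 603, 452, 29]
  L2: h(907,603)=(907*31+603)%997=804 h(452,29)=(452*31+29)%997=83 -> [804, 83]
  L3: h(804,83)=(804*31+83)%997=82 -> [82]
  root = 82 != target 589
Candidate C: set leaf[3] = 60 -> leaves = [28, 39, 17, 60, 13, 49, 31, 71]
  L0: [28, 39, 17, 60, 13, 49, 31, 71]
  L1: h(28,39)=(28*31+39)%997=907 h(17,60)=(17*31+60)%997=587 h(13,49)=(13*31+49)%997=452 h(31,71)=(31*31+71)%997=35 -> [907, 587, 452, 35]
  L2: h(907,587)=(907*31+587)%997=788 h(452,35)=(452*31+35)%997=89 -> [788, 89]
  L3: h(788,89)=(788*31+89)%997=589 -> [589]
  root = 589 == target 589  ** MATCH **
Candidate C produces the target root.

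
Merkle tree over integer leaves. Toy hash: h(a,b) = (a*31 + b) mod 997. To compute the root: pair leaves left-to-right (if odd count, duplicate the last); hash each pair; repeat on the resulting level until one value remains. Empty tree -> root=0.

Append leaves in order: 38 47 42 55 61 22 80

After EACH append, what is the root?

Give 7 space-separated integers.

Answer: 38 228 436 449 611 360 10

Derivation:
After append 38 (leaves=[38]):
  L0: [38]
  root=38
After append 47 (leaves=[38, 47]):
  L0: [38, 47]
  L1: h(38,47)=(38*31+47)%997=228 -> [228]
  root=228
After append 42 (leaves=[38, 47, 42]):
  L0: [38, 47, 42]
  L1: h(38,47)=(38*31+47)%997=228 h(42,42)=(42*31+42)%997=347 -> [228, 347]
  L2: h(228,347)=(228*31+347)%997=436 -> [436]
  root=436
After append 55 (leaves=[38, 47, 42, 55]):
  L0: [38, 47, 42, 55]
  L1: h(38,47)=(38*31+47)%997=228 h(42,55)=(42*31+55)%997=360 -> [228, 360]
  L2: h(228,360)=(228*31+360)%997=449 -> [449]
  root=449
After append 61 (leaves=[38, 47, 42, 55, 61]):
  L0: [38, 47, 42, 55, 61]
  L1: h(38,47)=(38*31+47)%997=228 h(42,55)=(42*31+55)%997=360 h(61,61)=(61*31+61)%997=955 -> [228, 360, 955]
  L2: h(228,360)=(228*31+360)%997=449 h(955,955)=(955*31+955)%997=650 -> [449, 650]
  L3: h(449,650)=(449*31+650)%997=611 -> [611]
  root=611
After append 22 (leaves=[38, 47, 42, 55, 61, 22]):
  L0: [38, 47, 42, 55, 61, 22]
  L1: h(38,47)=(38*31+47)%997=228 h(42,55)=(42*31+55)%997=360 h(61,22)=(61*31+22)%997=916 -> [228, 360, 916]
  L2: h(228,360)=(228*31+360)%997=449 h(916,916)=(916*31+916)%997=399 -> [449, 399]
  L3: h(449,399)=(449*31+399)%997=360 -> [360]
  root=360
After append 80 (leaves=[38, 47, 42, 55, 61, 22, 80]):
  L0: [38, 47, 42, 55, 61, 22, 80]
  L1: h(38,47)=(38*31+47)%997=228 h(42,55)=(42*31+55)%997=360 h(61,22)=(61*31+22)%997=916 h(80,80)=(80*31+80)%997=566 -> [228, 360, 916, 566]
  L2: h(228,360)=(228*31+360)%997=449 h(916,566)=(916*31+566)%997=49 -> [449, 49]
  L3: h(449,49)=(449*31+49)%997=10 -> [10]
  root=10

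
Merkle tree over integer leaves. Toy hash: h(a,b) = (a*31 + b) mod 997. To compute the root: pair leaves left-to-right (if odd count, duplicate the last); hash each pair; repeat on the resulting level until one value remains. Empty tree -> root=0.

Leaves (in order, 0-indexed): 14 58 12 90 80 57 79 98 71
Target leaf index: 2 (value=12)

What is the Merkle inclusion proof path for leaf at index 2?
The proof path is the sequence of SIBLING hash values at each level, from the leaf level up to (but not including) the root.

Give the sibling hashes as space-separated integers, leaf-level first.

Answer: 90 492 437 527

Derivation:
L0 (leaves): [14, 58, 12, 90, 80, 57, 79, 98, 71], target index=2
L1: h(14,58)=(14*31+58)%997=492 [pair 0] h(12,90)=(12*31+90)%997=462 [pair 1] h(80,57)=(80*31+57)%997=543 [pair 2] h(79,98)=(79*31+98)%997=553 [pair 3] h(71,71)=(71*31+71)%997=278 [pair 4] -> [492, 462, 543, 553, 278]
  Sibling for proof at L0: 90
L2: h(492,462)=(492*31+462)%997=759 [pair 0] h(543,553)=(543*31+553)%997=437 [pair 1] h(278,278)=(278*31+278)%997=920 [pair 2] -> [759, 437, 920]
  Sibling for proof at L1: 492
L3: h(759,437)=(759*31+437)%997=38 [pair 0] h(920,920)=(920*31+920)%997=527 [pair 1] -> [38, 527]
  Sibling for proof at L2: 437
L4: h(38,527)=(38*31+527)%997=708 [pair 0] -> [708]
  Sibling for proof at L3: 527
Root: 708
Proof path (sibling hashes from leaf to root): [90, 492, 437, 527]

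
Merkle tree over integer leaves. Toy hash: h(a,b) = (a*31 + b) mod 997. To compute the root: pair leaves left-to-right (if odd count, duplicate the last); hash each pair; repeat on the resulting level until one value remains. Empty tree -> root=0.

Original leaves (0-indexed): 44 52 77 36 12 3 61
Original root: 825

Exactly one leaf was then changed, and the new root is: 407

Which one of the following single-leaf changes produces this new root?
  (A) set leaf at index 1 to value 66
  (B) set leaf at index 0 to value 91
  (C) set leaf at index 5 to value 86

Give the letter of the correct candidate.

Answer: C

Derivation:
Original leaves: [44, 52, 77, 36, 12, 3, 61]
Target new root: 407
Try each candidate change and compute the resulting root:
Candidate A: set leaf[1] = 66 -> leaves = [44, 66, 77, 36, 12, 3, 61]
  L0: [44, 66, 77, 36, 12, 3, 61]
  L1: h(44,66)=(44*31+66)%997=433 h(77,36)=(77*31+36)%997=429 h(12,3)=(12*31+3)%997=375 h(61,61)=(61*31+61)%997=955 -> [433, 429, 375, 955]
  L2: h(433,429)=(433*31+429)%997=891 h(375,955)=(375*31+955)%997=616 -> [891, 616]
  L3: h(891,616)=(891*31+616)%997=321 -> [321]
  root = 321 != target 407
Candidate B: set leaf[0] = 91 -> leaves = [91, 52, 77, 36, 12, 3, 61]
  L0: [91, 52, 77, 36, 12, 3, 61]
  L1: h(91,52)=(91*31+52)%997=879 h(77,36)=(77*31+36)%997=429 h(12,3)=(12*31+3)%997=375 h(61,61)=(61*31+61)%997=955 -> [879, 429, 375, 955]
  L2: h(879,429)=(879*31+429)%997=759 h(375,955)=(375*31+955)%997=616 -> [759, 616]
  L3: h(759,616)=(759*31+616)%997=217 -> [217]
  root = 217 != target 407
Candidate C: set leaf[5] = 86 -> leaves = [44, 52, 77, 36, 12, 86, 61]
  L0: [44, 52, 77, 36, 12, 86, 61]
  L1: h(44,52)=(44*31+52)%997=419 h(77,36)=(77*31+36)%997=429 h(12,86)=(12*31+86)%997=458 h(61,61)=(61*31+61)%997=955 -> [419, 429, 458, 955]
  L2: h(419,429)=(419*31+429)%997=457 h(458,955)=(458*31+955)%997=198 -> [457, 198]
  L3: h(457,198)=(457*31+198)%997=407 -> [407]
  root = 407 == target 407  ** MATCH **
Candidate C produces the target root.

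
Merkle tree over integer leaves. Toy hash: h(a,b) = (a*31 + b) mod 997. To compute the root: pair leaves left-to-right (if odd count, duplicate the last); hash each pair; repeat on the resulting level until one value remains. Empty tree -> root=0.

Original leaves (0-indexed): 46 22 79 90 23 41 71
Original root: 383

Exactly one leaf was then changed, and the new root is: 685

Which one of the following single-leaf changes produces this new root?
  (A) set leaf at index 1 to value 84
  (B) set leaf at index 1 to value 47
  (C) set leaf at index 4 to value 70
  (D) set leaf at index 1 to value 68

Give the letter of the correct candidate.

Original leaves: [46, 22, 79, 90, 23, 41, 71]
Target new root: 685
Try each candidate change and compute the resulting root:
Candidate A: set leaf[1] = 84 -> leaves = [46, 84, 79, 90, 23, 41, 71]
  L0: [46, 84, 79, 90, 23, 41, 71]
  L1: h(46,84)=(46*31+84)%997=513 h(79,90)=(79*31+90)%997=545 h(23,41)=(23*31+41)%997=754 h(71,71)=(71*31+71)%997=278 -> [513, 545, 754, 278]
  L2: h(513,545)=(513*31+545)%997=496 h(754,278)=(754*31+278)%997=721 -> [496, 721]
  L3: h(496,721)=(496*31+721)%997=145 -> [145]
  root = 145 != target 685
Candidate B: set leaf[1] = 47 -> leaves = [46, 47, 79, 90, 23, 41, 71]
  L0: [46, 47, 79, 90, 23, 41, 71]
  L1: h(46,47)=(46*31+47)%997=476 h(79,90)=(79*31+90)%997=545 h(23,41)=(23*31+41)%997=754 h(71,71)=(71*31+71)%997=278 -> [476, 545, 754, 278]
  L2: h(476,545)=(476*31+545)%997=346 h(754,278)=(754*31+278)%997=721 -> [346, 721]
  L3: h(346,721)=(346*31+721)%997=480 -> [480]
  root = 480 != target 685
Candidate C: set leaf[4] = 70 -> leaves = [46, 22, 79, 90, 70, 41, 71]
  L0: [46, 22, 79, 90, 70, 41, 71]
  L1: h(46,22)=(46*31+22)%997=451 h(79,90)=(79*31+90)%997=545 h(70,41)=(70*31+41)%997=217 h(71,71)=(71*31+71)%997=278 -> [451, 545, 217, 278]
  L2: h(451,545)=(451*31+545)%997=568 h(217,278)=(217*31+278)%997=26 -> [568, 26]
  L3: h(568,26)=(568*31+26)%997=685 -> [685]
  root = 685 == target 685  ** MATCH **
Candidate D: set leaf[1] = 68 -> leaves = [46, 68, 79, 90, 23, 41, 71]
  L0: [46, 68, 79, 90, 23, 41, 71]
  L1: h(46,68)=(46*31+68)%997=497 h(79,90)=(79*31+90)%997=545 h(23,41)=(23*31+41)%997=754 h(71,71)=(71*31+71)%997=278 -> [497, 545, 754, 278]
  L2: h(497,545)=(497*31+545)%997=0 h(754,278)=(754*31+278)%997=721 -> [0, 721]
  L3: h(0,721)=(0*31+721)%997=721 -> [721]
  root = 721 != target 685
Candidate C produces the target root.

Answer: C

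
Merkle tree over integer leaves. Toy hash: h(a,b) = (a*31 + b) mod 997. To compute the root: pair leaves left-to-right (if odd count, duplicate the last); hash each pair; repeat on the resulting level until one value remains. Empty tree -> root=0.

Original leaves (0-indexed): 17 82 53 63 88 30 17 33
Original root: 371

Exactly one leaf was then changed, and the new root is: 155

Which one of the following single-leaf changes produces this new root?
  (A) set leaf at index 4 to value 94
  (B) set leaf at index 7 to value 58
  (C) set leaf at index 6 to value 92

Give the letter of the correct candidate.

Answer: A

Derivation:
Original leaves: [17, 82, 53, 63, 88, 30, 17, 33]
Target new root: 155
Try each candidate change and compute the resulting root:
Candidate A: set leaf[4] = 94 -> leaves = [17, 82, 53, 63, 94, 30, 17, 33]
  L0: [17, 82, 53, 63, 94, 30, 17, 33]
  L1: h(17,82)=(17*31+82)%997=609 h(53,63)=(53*31+63)%997=709 h(94,30)=(94*31+30)%997=950 h(17,33)=(17*31+33)%997=560 -> [609, 709, 950, 560]
  L2: h(609,709)=(609*31+709)%997=645 h(950,560)=(950*31+560)%997=100 -> [645, 100]
  L3: h(645,100)=(645*31+100)%997=155 -> [155]
  root = 155 == target 155  ** MATCH **
Candidate B: set leaf[7] = 58 -> leaves = [17, 82, 53, 63, 88, 30, 17, 58]
  L0: [17, 82, 53, 63, 88, 30, 17, 58]
  L1: h(17,82)=(17*31+82)%997=609 h(53,63)=(53*31+63)%997=709 h(88,30)=(88*31+30)%997=764 h(17,58)=(17*31+58)%997=585 -> [609, 709, 764, 585]
  L2: h(609,709)=(609*31+709)%997=645 h(764,585)=(764*31+585)%997=341 -> [645, 341]
  L3: h(645,341)=(645*31+341)%997=396 -> [396]
  root = 396 != target 155
Candidate C: set leaf[6] = 92 -> leaves = [17, 82, 53, 63, 88, 30, 92, 33]
  L0: [17, 82, 53, 63, 88, 30, 92, 33]
  L1: h(17,82)=(17*31+82)%997=609 h(53,63)=(53*31+63)%997=709 h(88,30)=(88*31+30)%997=764 h(92,33)=(92*31+33)%997=891 -> [609, 709, 764, 891]
  L2: h(609,709)=(609*31+709)%997=645 h(764,891)=(764*31+891)%997=647 -> [645, 647]
  L3: h(645,647)=(645*31+647)%997=702 -> [702]
  root = 702 != target 155
Candidate A produces the target root.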